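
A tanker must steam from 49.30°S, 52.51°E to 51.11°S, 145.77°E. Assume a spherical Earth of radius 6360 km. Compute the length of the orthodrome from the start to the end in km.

cos σ = sin φ₁ sin φ₂ + cos φ₁ cos φ₂ cos Δλ
      = sin(-49.30°)sin(-51.11°) + cos(-49.30°)cos(-51.11°)cos(93.26°) = 0.5668
σ = 55.472° → d = Rσ = 6360·0.96816 = 6158 km

6158 km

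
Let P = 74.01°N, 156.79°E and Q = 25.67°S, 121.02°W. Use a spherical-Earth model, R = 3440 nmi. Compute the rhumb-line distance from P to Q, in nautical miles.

Rhumb course C = atan2(Δλ, Δψ) with Δψ = ln[tan(π/4+φ₂/2)/tan(π/4+φ₁/2)] = -2.4267, Δλ = +1.4345 → C = 149.41°
d = R·|Δφ| / |cos C| = 3440·1.73974 / 0.86085 = 6952 nmi

6952 nmi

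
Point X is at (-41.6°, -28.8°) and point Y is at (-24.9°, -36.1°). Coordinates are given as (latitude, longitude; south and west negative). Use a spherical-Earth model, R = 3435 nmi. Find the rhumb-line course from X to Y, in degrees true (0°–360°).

Δψ = ln[tan(π/4+φ₂/2)/tan(π/4+φ₁/2)] = +0.3509
Δλ = -0.1274 rad (taken the short way round)
course = atan2(Δλ, Δψ) = 340.04°

340.0°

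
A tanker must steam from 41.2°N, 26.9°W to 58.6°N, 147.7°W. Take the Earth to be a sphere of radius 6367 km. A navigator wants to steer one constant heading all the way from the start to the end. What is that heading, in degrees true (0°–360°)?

Meridional parts: M(φ₁)=+0.7905, M(φ₂)=+1.2691 → ΔM = +0.4786;  Δλ = -2.1084 rad
tan C = Δλ / ΔM = -4.4053 → C = 282.79°

282.8°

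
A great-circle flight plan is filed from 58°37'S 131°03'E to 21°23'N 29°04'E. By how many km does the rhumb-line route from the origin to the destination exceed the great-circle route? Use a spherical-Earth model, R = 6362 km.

364 km

Great circle: cos σ = sin φ₁ sin φ₂ + cos φ₁ cos φ₂ cos Δλ,  σ = 1.9954 rad → d_gc = 12694.6 km
Rhumb line: Δψ = +1.6518, q = Δφ/Δψ = 0.8453, d_rh = R√(Δφ²+q²Δλ²) = 13058.7 km
Excess = 13058.7 − 12694.6 = 364.1 ≈ 364 km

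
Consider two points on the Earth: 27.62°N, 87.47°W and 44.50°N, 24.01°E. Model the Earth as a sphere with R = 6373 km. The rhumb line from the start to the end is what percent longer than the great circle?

Great circle: σ = 1.4771 rad → d_gc = Rσ = 9413.7 km
Rhumb: Δφ = +0.2946, Δλ = +1.9457, Δψ = +0.3672, q = Δφ/Δψ = 0.8023 → d_rh = R√(Δφ²+q²Δλ²) = 10124.5 km
Excess = (10124.5 − 9413.7) / 9413.7 = 710.8 / 9413.7 = 7.551% ≈ 7.6%

7.6%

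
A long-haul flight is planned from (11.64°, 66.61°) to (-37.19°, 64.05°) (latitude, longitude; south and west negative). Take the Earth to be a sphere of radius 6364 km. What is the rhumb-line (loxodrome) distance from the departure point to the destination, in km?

5430 km

Rhumb course C = atan2(Δλ, Δψ) with Δψ = ln[tan(π/4+φ₂/2)/tan(π/4+φ₁/2)] = -0.9047, Δλ = -0.0447 → C = 182.83°
d = R·|Δφ| / |cos C| = 6364·0.85224 / 0.99878 = 5430 km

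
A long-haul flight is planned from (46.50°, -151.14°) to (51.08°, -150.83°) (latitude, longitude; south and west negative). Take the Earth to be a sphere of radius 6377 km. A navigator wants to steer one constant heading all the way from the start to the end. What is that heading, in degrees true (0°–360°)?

Meridional parts: M(φ₁)=+0.9189, M(φ₂)=+1.0403 → ΔM = +0.1214;  Δλ = +0.0054 rad
tan C = Δλ / ΔM = +0.0445 → C = 2.55°

2.6°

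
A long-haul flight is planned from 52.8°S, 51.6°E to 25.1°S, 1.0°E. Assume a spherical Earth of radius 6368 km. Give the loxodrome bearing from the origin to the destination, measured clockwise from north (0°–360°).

305.8°

Meridional parts: M(φ₁)=-1.0890, M(φ₂)=-0.4528 → ΔM = +0.6362;  Δλ = -0.8831 rad
tan C = Δλ / ΔM = -1.3880 → C = 305.77°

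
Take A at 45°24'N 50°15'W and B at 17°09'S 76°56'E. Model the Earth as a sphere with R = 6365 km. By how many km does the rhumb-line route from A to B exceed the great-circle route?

440 km

Great circle: cos σ = sin φ₁ sin φ₂ + cos φ₁ cos φ₂ cos Δλ,  σ = 2.2338 rad → d_gc = 14217.8 km
Rhumb line: Δψ = -1.1952, q = Δφ/Δψ = 0.9134, d_rh = R√(Δφ²+q²Δλ²) = 14657.4 km
Excess = 14657.4 − 14217.8 = 439.6 ≈ 440 km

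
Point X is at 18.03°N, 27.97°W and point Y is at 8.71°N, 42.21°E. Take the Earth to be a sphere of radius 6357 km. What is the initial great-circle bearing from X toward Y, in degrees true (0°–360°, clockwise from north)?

87.5°

N = sin Δλ·cos φ₂ = +0.9299;  D = cos φ₁ sin φ₂ − sin φ₁ cos φ₂ cos Δλ = +0.0403
initial course = atan2(N, D) = 87.52°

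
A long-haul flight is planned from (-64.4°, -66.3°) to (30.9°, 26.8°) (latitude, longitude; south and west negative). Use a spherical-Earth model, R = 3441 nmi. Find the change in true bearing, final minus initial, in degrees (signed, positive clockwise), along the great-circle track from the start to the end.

-48.6°

Initial bearing θ₁ = atan2(sin Δλ cos φ₂, cos φ₁ sin φ₂ − sin φ₁ cos φ₂ cos Δλ) = 78.13°
Final bearing θ₂ = (initial bearing from the destination back to the start) + 180° = 29.52°
Δθ = θ₂ − θ₁ = -48.6°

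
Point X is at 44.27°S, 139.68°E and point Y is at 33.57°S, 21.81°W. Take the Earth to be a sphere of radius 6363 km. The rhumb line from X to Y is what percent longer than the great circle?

25.2%

Great circle: σ = 1.7516 rad → d_gc = Rσ = 11145.2 km
Rhumb: Δφ = +0.1868, Δλ = -2.8185, Δψ = +0.2408, q = Δφ/Δψ = 0.7754 → d_rh = R√(Δφ²+q²Δλ²) = 13957.1 km
Excess = (13957.1 − 11145.2) / 11145.2 = 2811.9 / 11145.2 = 25.23% ≈ 25.2%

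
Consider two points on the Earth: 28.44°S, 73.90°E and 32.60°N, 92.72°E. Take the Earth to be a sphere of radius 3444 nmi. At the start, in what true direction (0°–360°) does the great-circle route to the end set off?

17.7°

θ = atan2( sin Δλ·cos φ₂ ,  cos φ₁ sin φ₂ − sin φ₁ cos φ₂ cos Δλ )
  = atan2(+0.2718, +0.8535) = 17.66°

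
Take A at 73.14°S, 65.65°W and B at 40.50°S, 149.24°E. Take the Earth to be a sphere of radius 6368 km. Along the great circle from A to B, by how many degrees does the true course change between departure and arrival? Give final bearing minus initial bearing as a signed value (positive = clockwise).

+140.4°

At departure: θ₁ = atan2(sin Δλ cos φ₂, cos φ₁ sin φ₂ − sin φ₁ cos φ₂ cos Δλ) = 208.98°
At arrival: θ₂ = atan2(sin Δλ cos φ₁, −cos φ₂ sin φ₁ + sin φ₂ cos φ₁ cos Δλ) = 349.35°
Δθ = θ₂ − θ₁ = +140.4°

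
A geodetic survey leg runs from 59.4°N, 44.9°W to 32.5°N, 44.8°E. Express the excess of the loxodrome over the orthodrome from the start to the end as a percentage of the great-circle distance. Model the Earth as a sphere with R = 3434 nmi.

6.3%

Great circle: σ = 1.0875 rad → d_gc = Rσ = 3734.4 nmi
Rhumb: Δφ = -0.4695, Δλ = +1.5656, Δψ = -0.6958, q = Δφ/Δψ = 0.6747 → d_rh = R√(Δφ²+q²Δλ²) = 3969.5 nmi
Excess = (3969.5 − 3734.4) / 3734.4 = 235.1 / 3734.4 = 6.30% ≈ 6.3%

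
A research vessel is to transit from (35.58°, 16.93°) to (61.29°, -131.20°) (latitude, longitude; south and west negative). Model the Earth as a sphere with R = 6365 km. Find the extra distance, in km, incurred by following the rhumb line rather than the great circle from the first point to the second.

Great circle: cos σ = sin φ₁ sin φ₂ + cos φ₁ cos φ₂ cos Δλ,  σ = 1.3913 rad → d_gc = 8855.8 km
Rhumb line: Δψ = +0.6977, q = Δφ/Δψ = 0.6432, d_rh = R√(Δφ²+q²Δλ²) = 10962.8 km
Excess = 10962.8 − 8855.8 = 2107.0 ≈ 2107 km

2107 km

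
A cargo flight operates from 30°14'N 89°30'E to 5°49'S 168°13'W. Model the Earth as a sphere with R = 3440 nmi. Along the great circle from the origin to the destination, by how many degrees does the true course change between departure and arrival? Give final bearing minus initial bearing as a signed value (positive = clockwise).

+30.9°

Initial bearing θ₁ = atan2(sin Δλ cos φ₂, cos φ₁ sin φ₂ − sin φ₁ cos φ₂ cos Δλ) = 88.88°
Final bearing θ₂ = (initial bearing from the destination back to the start) + 180° = 119.74°
Δθ = θ₂ − θ₁ = +30.9°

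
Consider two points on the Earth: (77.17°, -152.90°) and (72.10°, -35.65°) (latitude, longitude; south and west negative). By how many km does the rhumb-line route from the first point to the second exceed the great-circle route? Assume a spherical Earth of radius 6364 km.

Great circle: cos σ = sin φ₁ sin φ₂ + cos φ₁ cos φ₂ cos Δλ,  σ = 0.4588 rad → d_gc = 2919.8 km
Rhumb line: Δψ = -0.3370, q = Δφ/Δψ = 0.2626, d_rh = R√(Δφ²+q²Δλ²) = 3465.6 km
Excess = 3465.6 − 2919.8 = 545.8 ≈ 546 km

546 km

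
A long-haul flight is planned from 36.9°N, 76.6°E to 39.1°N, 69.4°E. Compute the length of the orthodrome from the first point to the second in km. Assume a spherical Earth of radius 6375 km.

677 km

Haversine: a = sin²(Δφ/2)+cos φ₁ cos φ₂ sin²(Δλ/2) = 0.00282;  σ = 2·atan2(√a,√(1−a))
σ = 6.083° → d = Rσ = 6375·0.10617 = 677 km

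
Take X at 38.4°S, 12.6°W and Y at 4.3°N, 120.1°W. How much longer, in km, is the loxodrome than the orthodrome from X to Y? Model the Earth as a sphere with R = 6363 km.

254 km

Great circle: cos σ = sin φ₁ sin φ₂ + cos φ₁ cos φ₂ cos Δλ,  σ = 1.8562 rad → d_gc = 11811.2 km
Rhumb line: Δψ = +0.8020, q = Δφ/Δψ = 0.9293, d_rh = R√(Δφ²+q²Δλ²) = 12064.9 km
Excess = 12064.9 − 11811.2 = 253.7 ≈ 254 km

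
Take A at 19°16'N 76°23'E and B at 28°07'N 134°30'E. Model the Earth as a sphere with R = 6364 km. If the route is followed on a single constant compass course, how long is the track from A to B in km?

Rhumb course C = atan2(Δλ, Δψ) with Δψ = ln[tan(π/4+φ₂/2)/tan(π/4+φ₁/2)] = +0.1689, Δλ = +1.0143 → C = 80.55°
d = R·|Δφ| / |cos C| = 6364·0.15446 / 0.16426 = 5984 km

5984 km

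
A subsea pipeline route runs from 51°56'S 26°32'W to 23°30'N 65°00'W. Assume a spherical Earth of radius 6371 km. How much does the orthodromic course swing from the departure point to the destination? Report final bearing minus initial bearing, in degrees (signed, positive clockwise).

Initial bearing θ₁ = atan2(sin Δλ cos φ₂, cos φ₁ sin φ₂ − sin φ₁ cos φ₂ cos Δλ) = 324.88°
Final bearing θ₂ = (initial bearing from the destination back to the start) + 180° = 337.25°
Δθ = θ₂ − θ₁ = +12.4°

+12.4°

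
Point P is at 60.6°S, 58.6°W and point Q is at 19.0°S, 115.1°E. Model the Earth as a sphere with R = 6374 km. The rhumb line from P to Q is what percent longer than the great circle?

32.5%

Great circle: σ = 1.7495 rad → d_gc = Rσ = 11151.1 km
Rhumb: Δφ = +0.7261, Δλ = +3.0316, Δψ = +1.0002, q = Δφ/Δψ = 0.7259 → d_rh = R√(Δφ²+q²Δλ²) = 14770.6 km
Excess = (14770.6 − 11151.1) / 11151.1 = 3619.5 / 11151.1 = 32.46% ≈ 32.5%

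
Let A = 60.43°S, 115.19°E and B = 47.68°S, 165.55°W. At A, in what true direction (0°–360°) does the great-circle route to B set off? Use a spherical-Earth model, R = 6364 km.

θ = atan2( sin Δλ·cos φ₂ ,  cos φ₁ sin φ₂ − sin φ₁ cos φ₂ cos Δλ )
  = atan2(+0.6615, -0.2558) = 111.14°

111.1°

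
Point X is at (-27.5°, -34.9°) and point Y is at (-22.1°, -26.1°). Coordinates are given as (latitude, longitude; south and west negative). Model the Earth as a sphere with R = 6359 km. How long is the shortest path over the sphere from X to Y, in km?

cos σ = sin φ₁ sin φ₂ + cos φ₁ cos φ₂ cos Δλ
      = sin(-27.50°)sin(-22.10°) + cos(-27.50°)cos(-22.10°)cos(8.80°) = 0.9859
σ = 9.637° → d = Rσ = 6359·0.16820 = 1070 km

1070 km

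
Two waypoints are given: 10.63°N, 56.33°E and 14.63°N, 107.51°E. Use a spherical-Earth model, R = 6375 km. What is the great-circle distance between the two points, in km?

Haversine: a = sin²(Δφ/2)+cos φ₁ cos φ₂ sin²(Δλ/2) = 0.17863;  σ = 2·atan2(√a,√(1−a))
σ = 50.004° → d = Rσ = 6375·0.87274 = 5564 km

5564 km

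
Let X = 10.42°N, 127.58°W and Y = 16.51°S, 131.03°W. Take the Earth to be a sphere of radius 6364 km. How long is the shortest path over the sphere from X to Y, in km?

Haversine: a = sin²(Δφ/2)+cos φ₁ cos φ₂ sin²(Δλ/2) = 0.05507;  σ = 2·atan2(√a,√(1−a))
σ = 27.145° → d = Rσ = 6364·0.47378 = 3015 km

3015 km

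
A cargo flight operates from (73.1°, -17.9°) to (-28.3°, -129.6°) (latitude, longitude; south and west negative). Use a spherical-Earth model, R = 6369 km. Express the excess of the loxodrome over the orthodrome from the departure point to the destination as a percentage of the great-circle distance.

Great circle: σ = 2.1511 rad → d_gc = Rσ = 13700.2 km
Rhumb: Δφ = -1.7698, Δλ = -1.9495, Δψ = -2.4221, q = Δφ/Δψ = 0.7307 → d_rh = R√(Δφ²+q²Δλ²) = 14469.2 km
Excess = (14469.2 − 13700.2) / 13700.2 = 769.0 / 13700.2 = 5.61% ≈ 5.6%

5.6%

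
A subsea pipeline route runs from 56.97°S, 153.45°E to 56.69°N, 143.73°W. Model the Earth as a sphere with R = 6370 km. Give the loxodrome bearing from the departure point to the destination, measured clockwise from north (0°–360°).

Δψ = ln[tan(π/4+φ₂/2)/tan(π/4+φ₁/2)] = +2.4225
Δλ = +1.0964 rad (taken the short way round)
course = atan2(Δλ, Δψ) = 24.35°

24.4°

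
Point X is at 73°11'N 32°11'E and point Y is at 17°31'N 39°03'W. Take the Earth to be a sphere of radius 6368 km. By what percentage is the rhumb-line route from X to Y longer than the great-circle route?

Great circle: σ = 1.1844 rad → d_gc = Rσ = 7542.1 km
Rhumb: Δφ = -0.9716, Δλ = -1.2433, Δψ = -1.6012, q = Δφ/Δψ = 0.6068 → d_rh = R√(Δφ²+q²Δλ²) = 7833.0 km
Excess = (7833.0 − 7542.1) / 7542.1 = 290.9 / 7542.1 = 3.86% ≈ 3.9%

3.9%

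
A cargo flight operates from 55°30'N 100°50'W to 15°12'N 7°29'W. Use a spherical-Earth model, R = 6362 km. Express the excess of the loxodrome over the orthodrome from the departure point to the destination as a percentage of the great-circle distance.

Great circle: σ = 1.3856 rad → d_gc = Rσ = 8815.2 km
Rhumb: Δφ = -0.7034, Δλ = +1.6293, Δψ = -0.9011, q = Δφ/Δψ = 0.7806 → d_rh = R√(Δφ²+q²Δλ²) = 9246.0 km
Excess = (9246.0 − 8815.2) / 8815.2 = 430.8 / 8815.2 = 4.89% ≈ 4.9%

4.9%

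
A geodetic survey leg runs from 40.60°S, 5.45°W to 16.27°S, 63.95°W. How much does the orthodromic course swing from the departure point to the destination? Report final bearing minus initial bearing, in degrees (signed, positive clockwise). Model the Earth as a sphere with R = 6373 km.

At departure: θ₁ = atan2(sin Δλ cos φ₂, cos φ₁ sin φ₂ − sin φ₁ cos φ₂ cos Δλ) = 277.91°
At arrival: θ₂ = atan2(sin Δλ cos φ₁, −cos φ₂ sin φ₁ + sin φ₂ cos φ₁ cos Δλ) = 308.42°
Δθ = θ₂ − θ₁ = +30.5°

+30.5°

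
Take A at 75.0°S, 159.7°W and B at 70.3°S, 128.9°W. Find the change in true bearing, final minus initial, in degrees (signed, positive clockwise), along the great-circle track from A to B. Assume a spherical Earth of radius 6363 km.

Initial bearing θ₁ = atan2(sin Δλ cos φ₂, cos φ₁ sin φ₂ − sin φ₁ cos φ₂ cos Δλ) = 78.21°
Final bearing θ₂ = (initial bearing from the destination back to the start) + 180° = 48.73°
Δθ = θ₂ − θ₁ = -29.5°

-29.5°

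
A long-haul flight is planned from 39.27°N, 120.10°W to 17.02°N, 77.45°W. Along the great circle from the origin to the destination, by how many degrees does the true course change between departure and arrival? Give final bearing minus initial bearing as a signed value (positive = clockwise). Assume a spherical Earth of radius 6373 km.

At departure: θ₁ = atan2(sin Δλ cos φ₂, cos φ₁ sin φ₂ − sin φ₁ cos φ₂ cos Δλ) = 108.64°
At arrival: θ₂ = atan2(sin Δλ cos φ₁, −cos φ₂ sin φ₁ + sin φ₂ cos φ₁ cos Δλ) = 129.90°
Δθ = θ₂ − θ₁ = +21.3°

+21.3°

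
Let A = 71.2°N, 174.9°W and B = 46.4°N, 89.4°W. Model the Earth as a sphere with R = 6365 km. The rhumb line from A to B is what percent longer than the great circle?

7.5%

Great circle: σ = 0.7912 rad → d_gc = Rσ = 5036.2 km
Rhumb: Δφ = -0.4328, Δλ = +1.4923, Δψ = -0.8821, q = Δφ/Δψ = 0.4907 → d_rh = R√(Δφ²+q²Δλ²) = 5414.0 km
Excess = (5414.0 − 5036.2) / 5036.2 = 377.8 / 5036.2 = 7.50% ≈ 7.5%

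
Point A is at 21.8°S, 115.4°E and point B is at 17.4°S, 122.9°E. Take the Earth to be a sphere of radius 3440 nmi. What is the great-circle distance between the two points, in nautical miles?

500 nmi

cos σ = sin φ₁ sin φ₂ + cos φ₁ cos φ₂ cos Δλ
      = sin(-21.80°)sin(-17.40°) + cos(-21.80°)cos(-17.40°)cos(7.50°) = 0.9895
σ = 8.321° → d = Rσ = 3440·0.14523 = 500 nmi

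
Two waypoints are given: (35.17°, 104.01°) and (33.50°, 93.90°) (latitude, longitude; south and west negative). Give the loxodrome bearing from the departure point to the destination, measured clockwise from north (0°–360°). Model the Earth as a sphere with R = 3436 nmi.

Meridional parts: M(φ₁)=+0.6565, M(φ₂)=+0.6212 → ΔM = -0.0353;  Δλ = -0.1765 rad
tan C = Δλ / ΔM = +4.9987 → C = 258.69°

258.7°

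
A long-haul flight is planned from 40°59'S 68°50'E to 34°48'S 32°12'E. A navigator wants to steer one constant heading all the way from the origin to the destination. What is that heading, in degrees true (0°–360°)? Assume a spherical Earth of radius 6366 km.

Δψ = ln[tan(π/4+φ₂/2)/tan(π/4+φ₁/2)] = +0.1369
Δλ = -0.6394 rad (taken the short way round)
course = atan2(Δλ, Δψ) = 282.09°

282.1°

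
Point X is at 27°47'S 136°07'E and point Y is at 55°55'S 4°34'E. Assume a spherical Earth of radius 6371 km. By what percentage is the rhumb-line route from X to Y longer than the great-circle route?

14.7%

Great circle: σ = 1.5136 rad → d_gc = Rσ = 9642.8 km
Rhumb: Δφ = -0.4910, Δλ = -2.2960, Δψ = -0.6773, q = Δφ/Δψ = 0.7249 → d_rh = R√(Δφ²+q²Δλ²) = 11055.8 km
Excess = (11055.8 − 9642.8) / 9642.8 = 1413.0 / 9642.8 = 14.653% ≈ 14.7%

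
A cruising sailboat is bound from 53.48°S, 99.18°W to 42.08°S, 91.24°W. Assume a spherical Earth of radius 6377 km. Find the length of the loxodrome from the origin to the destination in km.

Δψ = ln[tan(π/4+φ₂/2)/tan(π/4+φ₁/2)] = +0.2978;  Δφ = +0.1990 rad,  Δλ = +0.1386 rad
q = Δφ/Δψ = 0.6682
d = R·√(Δφ² + q²Δλ²) = 6377·0.21946 = 1399 km

1399 km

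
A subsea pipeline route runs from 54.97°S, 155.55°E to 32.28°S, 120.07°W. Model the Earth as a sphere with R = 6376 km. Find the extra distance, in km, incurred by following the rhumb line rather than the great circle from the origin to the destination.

Great circle: cos σ = sin φ₁ sin φ₂ + cos φ₁ cos φ₂ cos Δλ,  σ = 1.0646 rad → d_gc = 6788.0 km
Rhumb line: Δψ = +0.5575, q = Δφ/Δψ = 0.7103, d_rh = R√(Δφ²+q²Δλ²) = 7131.8 km
Excess = 7131.8 − 6788.0 = 343.8 ≈ 344 km

344 km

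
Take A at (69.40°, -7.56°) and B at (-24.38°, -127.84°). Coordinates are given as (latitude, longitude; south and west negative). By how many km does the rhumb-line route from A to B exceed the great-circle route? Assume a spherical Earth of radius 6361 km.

890 km

Great circle: cos σ = sin φ₁ sin φ₂ + cos φ₁ cos φ₂ cos Δλ,  σ = 2.1507 rad → d_gc = 13680.9 km
Rhumb line: Δψ = -2.1442, q = Δφ/Δψ = 0.7633, d_rh = R√(Δφ²+q²Δλ²) = 14570.7 km
Excess = 14570.7 − 13680.9 = 889.8 ≈ 890 km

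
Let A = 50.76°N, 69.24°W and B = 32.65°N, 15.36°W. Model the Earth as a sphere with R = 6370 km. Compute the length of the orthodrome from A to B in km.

4776 km

cos σ = sin φ₁ sin φ₂ + cos φ₁ cos φ₂ cos Δλ
      = sin(50.76°)sin(32.65°) + cos(50.76°)cos(32.65°)cos(53.88°) = 0.7318
σ = 42.961° → d = Rσ = 6370·0.74982 = 4776 km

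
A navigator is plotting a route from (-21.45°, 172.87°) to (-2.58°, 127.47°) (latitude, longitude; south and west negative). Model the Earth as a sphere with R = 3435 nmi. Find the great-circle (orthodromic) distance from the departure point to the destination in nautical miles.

cos σ = sin φ₁ sin φ₂ + cos φ₁ cos φ₂ cos Δλ
      = sin(-21.45°)sin(-2.58°) + cos(-21.45°)cos(-2.58°)cos(-45.40°) = 0.6693
σ = 47.986° → d = Rσ = 3435·0.83750 = 2877 nmi

2877 nmi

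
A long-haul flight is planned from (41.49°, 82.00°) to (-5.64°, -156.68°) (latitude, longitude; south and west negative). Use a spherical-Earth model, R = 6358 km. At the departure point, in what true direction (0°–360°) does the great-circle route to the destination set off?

72.4°

θ = atan2( sin Δλ·cos φ₂ ,  cos φ₁ sin φ₂ − sin φ₁ cos φ₂ cos Δλ )
  = atan2(+0.8501, +0.2691) = 72.44°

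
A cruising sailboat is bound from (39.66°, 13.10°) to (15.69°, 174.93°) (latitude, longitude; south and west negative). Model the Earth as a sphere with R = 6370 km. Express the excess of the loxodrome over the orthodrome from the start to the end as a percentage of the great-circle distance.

Great circle: σ = 2.1313 rad → d_gc = Rσ = 13576.3 km
Rhumb: Δφ = -0.4184, Δλ = +2.8245, Δψ = -0.4779, q = Δφ/Δψ = 0.8755 → d_rh = R√(Δφ²+q²Δλ²) = 15975.6 km
Excess = (15975.6 − 13576.3) / 13576.3 = 2399.3 / 13576.3 = 17.67% ≈ 17.7%

17.7%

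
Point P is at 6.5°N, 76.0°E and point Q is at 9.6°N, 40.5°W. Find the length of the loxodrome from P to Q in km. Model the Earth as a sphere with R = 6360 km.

12807 km

Δψ = ln[tan(π/4+φ₂/2)/tan(π/4+φ₁/2)] = +0.0547;  Δφ = +0.0541 rad,  Δλ = -2.0333 rad
q = Δφ/Δψ = 0.9900
d = R·√(Δφ² + q²Δλ²) = 6360·2.01374 = 12807 km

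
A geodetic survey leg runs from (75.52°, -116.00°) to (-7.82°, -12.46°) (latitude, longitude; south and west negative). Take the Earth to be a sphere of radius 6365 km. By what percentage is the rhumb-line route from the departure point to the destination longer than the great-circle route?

6.8%

Great circle: σ = 1.7617 rad → d_gc = Rσ = 11213.2 km
Rhumb: Δφ = -1.4546, Δλ = +1.8071, Δψ = -2.2002, q = Δφ/Δψ = 0.6611 → d_rh = R√(Δφ²+q²Δλ²) = 11980.8 km
Excess = (11980.8 − 11213.2) / 11213.2 = 767.6 / 11213.2 = 6.846% ≈ 6.8%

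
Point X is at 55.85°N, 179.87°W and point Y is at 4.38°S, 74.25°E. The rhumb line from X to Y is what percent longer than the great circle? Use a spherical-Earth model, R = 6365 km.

4.5%

Great circle: σ = 1.7889 rad → d_gc = Rσ = 11386.2 km
Rhumb: Δφ = -1.0512, Δλ = -1.8480, Δψ = -1.2569, q = Δφ/Δψ = 0.8364 → d_rh = R√(Δφ²+q²Δλ²) = 11897.2 km
Excess = (11897.2 − 11386.2) / 11386.2 = 511.0 / 11386.2 = 4.49% ≈ 4.5%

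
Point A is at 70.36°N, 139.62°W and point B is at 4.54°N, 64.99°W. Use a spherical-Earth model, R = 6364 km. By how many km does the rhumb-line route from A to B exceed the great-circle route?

310 km

Great circle: cos σ = sin φ₁ sin φ₂ + cos φ₁ cos φ₂ cos Δλ,  σ = 1.4067 rad → d_gc = 8952.3 km
Rhumb line: Δψ = -1.6746, q = Δφ/Δψ = 0.6860, d_rh = R√(Δφ²+q²Δλ²) = 9261.9 km
Excess = 9261.9 − 8952.3 = 309.6 ≈ 310 km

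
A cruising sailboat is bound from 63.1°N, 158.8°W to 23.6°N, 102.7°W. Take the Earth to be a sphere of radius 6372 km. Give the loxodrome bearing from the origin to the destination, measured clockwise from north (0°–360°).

135.8°

Δψ = ln[tan(π/4+φ₂/2)/tan(π/4+φ₁/2)] = -1.0066
Δλ = +0.9791 rad (taken the short way round)
course = atan2(Δλ, Δψ) = 135.79°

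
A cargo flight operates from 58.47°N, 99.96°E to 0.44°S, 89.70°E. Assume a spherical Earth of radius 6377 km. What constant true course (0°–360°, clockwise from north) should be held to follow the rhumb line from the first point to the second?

Meridional parts: M(φ₁)=+1.2647, M(φ₂)=-0.0077 → ΔM = -1.2724;  Δλ = -0.1791 rad
tan C = Δλ / ΔM = +0.1407 → C = 188.01°

188.0°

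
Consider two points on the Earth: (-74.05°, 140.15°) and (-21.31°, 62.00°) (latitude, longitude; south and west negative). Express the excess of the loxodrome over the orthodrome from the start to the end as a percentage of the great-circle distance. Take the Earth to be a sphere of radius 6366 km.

Great circle: σ = 1.1571 rad → d_gc = Rσ = 7366.1 km
Rhumb: Δφ = +0.9205, Δλ = -1.3640, Δψ = +1.5846, q = Δφ/Δψ = 0.5809 → d_rh = R√(Δφ²+q²Δλ²) = 7731.7 km
Excess = (7731.7 − 7366.1) / 7366.1 = 365.6 / 7366.1 = 4.96% ≈ 5.0%

5.0%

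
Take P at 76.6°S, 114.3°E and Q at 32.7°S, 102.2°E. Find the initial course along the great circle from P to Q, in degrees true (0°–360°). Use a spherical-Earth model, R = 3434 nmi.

345.4°

N = sin Δλ·cos φ₂ = -0.1764;  D = cos φ₁ sin φ₂ − sin φ₁ cos φ₂ cos Δλ = +0.6752
initial course = atan2(N, D) = 345.36°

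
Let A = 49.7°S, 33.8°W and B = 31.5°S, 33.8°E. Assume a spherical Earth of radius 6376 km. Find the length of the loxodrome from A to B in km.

6004 km

Δψ = ln[tan(π/4+φ₂/2)/tan(π/4+φ₁/2)] = +0.4228;  Δφ = +0.3176 rad,  Δλ = +1.1798 rad
q = Δφ/Δψ = 0.7513
d = R·√(Δφ² + q²Δλ²) = 6376·0.94163 = 6004 km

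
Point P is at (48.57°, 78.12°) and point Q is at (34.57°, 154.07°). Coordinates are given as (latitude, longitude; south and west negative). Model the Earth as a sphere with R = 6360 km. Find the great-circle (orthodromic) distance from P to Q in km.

6228 km

Haversine: a = sin²(Δφ/2)+cos φ₁ cos φ₂ sin²(Δλ/2) = 0.22115;  σ = 2·atan2(√a,√(1−a))
σ = 56.103° → d = Rσ = 6360·0.97918 = 6228 km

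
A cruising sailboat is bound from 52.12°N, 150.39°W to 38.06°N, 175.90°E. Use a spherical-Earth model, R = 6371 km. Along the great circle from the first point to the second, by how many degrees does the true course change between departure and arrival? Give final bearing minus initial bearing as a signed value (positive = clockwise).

Initial bearing θ₁ = atan2(sin Δλ cos φ₂, cos φ₁ sin φ₂ − sin φ₁ cos φ₂ cos Δλ) = 252.42°
Final bearing θ₂ = (initial bearing from the destination back to the start) + 180° = 228.02°
Δθ = θ₂ − θ₁ = -24.4°

-24.4°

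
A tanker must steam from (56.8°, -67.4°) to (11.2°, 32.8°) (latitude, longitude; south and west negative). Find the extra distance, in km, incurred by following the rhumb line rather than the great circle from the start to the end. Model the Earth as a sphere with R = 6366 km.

534 km

Great circle: cos σ = sin φ₁ sin φ₂ + cos φ₁ cos φ₂ cos Δλ,  σ = 1.5033 rad → d_gc = 9570.2 km
Rhumb line: Δψ = -1.0135, q = Δφ/Δψ = 0.7852, d_rh = R√(Δφ²+q²Δλ²) = 10104.0 km
Excess = 10104.0 − 9570.2 = 533.8 ≈ 534 km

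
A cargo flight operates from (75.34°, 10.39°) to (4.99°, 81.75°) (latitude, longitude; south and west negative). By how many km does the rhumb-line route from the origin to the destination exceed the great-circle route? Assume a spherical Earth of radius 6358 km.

Great circle: cos σ = sin φ₁ sin φ₂ + cos φ₁ cos φ₂ cos Δλ,  σ = 1.4053 rad → d_gc = 8934.9 km
Rhumb line: Δψ = -1.9636, q = Δφ/Δψ = 0.6253, d_rh = R√(Δφ²+q²Δλ²) = 9244.5 km
Excess = 9244.5 − 8934.9 = 309.6 ≈ 310 km

310 km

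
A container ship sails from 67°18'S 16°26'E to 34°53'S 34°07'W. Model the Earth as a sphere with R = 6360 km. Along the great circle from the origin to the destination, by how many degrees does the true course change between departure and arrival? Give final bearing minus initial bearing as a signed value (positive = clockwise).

Initial bearing θ₁ = atan2(sin Δλ cos φ₂, cos φ₁ sin φ₂ − sin φ₁ cos φ₂ cos Δλ) = 292.33°
Final bearing θ₂ = (initial bearing from the destination back to the start) + 180° = 334.20°
Δθ = θ₂ − θ₁ = +41.9°

+41.9°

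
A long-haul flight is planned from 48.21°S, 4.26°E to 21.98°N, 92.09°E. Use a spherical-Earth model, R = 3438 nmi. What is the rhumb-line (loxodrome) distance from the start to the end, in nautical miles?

Rhumb course C = atan2(Δλ, Δψ) with Δψ = ln[tan(π/4+φ₂/2)/tan(π/4+φ₁/2)] = +1.3564, Δλ = +1.5329 → C = 48.50°
d = R·|Δφ| / |cos C| = 3438·1.22505 / 0.66266 = 6356 nmi

6356 nmi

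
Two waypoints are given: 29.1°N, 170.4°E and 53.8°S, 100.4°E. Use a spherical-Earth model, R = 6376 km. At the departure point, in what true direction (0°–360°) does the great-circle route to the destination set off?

N = sin Δλ·cos φ₂ = -0.5550;  D = cos φ₁ sin φ₂ − sin φ₁ cos φ₂ cos Δλ = -0.8033
initial course = atan2(N, D) = 214.64°

214.6°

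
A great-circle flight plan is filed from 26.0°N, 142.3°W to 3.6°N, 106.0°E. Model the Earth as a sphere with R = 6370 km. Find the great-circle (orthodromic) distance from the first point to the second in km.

11975 km

Haversine: a = sin²(Δφ/2)+cos φ₁ cos φ₂ sin²(Δλ/2) = 0.65207;  σ = 2·atan2(√a,√(1−a))
σ = 107.707° → d = Rσ = 6370·1.87984 = 11975 km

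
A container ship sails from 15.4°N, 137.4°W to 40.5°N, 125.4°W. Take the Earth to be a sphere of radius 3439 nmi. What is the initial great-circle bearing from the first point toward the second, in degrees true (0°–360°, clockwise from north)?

θ = atan2( sin Δλ·cos φ₂ ,  cos φ₁ sin φ₂ − sin φ₁ cos φ₂ cos Δλ )
  = atan2(+0.1581, +0.4286) = 20.25°

20.2°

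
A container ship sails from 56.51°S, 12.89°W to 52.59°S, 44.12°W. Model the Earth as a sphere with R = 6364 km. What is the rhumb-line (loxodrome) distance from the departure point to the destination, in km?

Δψ = ln[tan(π/4+φ₂/2)/tan(π/4+φ₁/2)] = +0.1181;  Δφ = +0.0684 rad,  Δλ = -0.5451 rad
q = Δφ/Δψ = 0.5794
d = R·√(Δφ² + q²Δλ²) = 6364·0.32315 = 2057 km

2057 km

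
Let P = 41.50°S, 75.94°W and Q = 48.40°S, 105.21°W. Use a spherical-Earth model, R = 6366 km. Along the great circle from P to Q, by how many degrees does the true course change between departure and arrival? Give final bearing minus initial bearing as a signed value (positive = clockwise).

At departure: θ₁ = atan2(sin Δλ cos φ₂, cos φ₁ sin φ₂ − sin φ₁ cos φ₂ cos Δλ) = 241.49°
At arrival: θ₂ = atan2(sin Δλ cos φ₁, −cos φ₂ sin φ₁ + sin φ₂ cos φ₁ cos Δλ) = 262.44°
Δθ = θ₂ − θ₁ = +20.9°

+20.9°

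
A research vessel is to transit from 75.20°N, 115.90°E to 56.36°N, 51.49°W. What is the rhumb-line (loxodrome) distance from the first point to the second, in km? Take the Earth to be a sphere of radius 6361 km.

Rhumb course C = atan2(Δλ, Δψ) with Δψ = ln[tan(π/4+φ₂/2)/tan(π/4+φ₁/2)] = -0.8448, Δλ = -2.9215 → C = 253.87°
d = R·|Δφ| / |cos C| = 6361·0.32882 / 0.27779 = 7529 km

7529 km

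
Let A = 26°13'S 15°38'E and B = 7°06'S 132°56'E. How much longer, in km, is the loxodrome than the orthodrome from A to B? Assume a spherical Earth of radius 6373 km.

Great circle: cos σ = sin φ₁ sin φ₂ + cos φ₁ cos φ₂ cos Δλ,  σ = 1.9323 rad → d_gc = 12314.7 km
Rhumb line: Δψ = +0.3502, q = Δφ/Δψ = 0.9528, d_rh = R√(Δφ²+q²Δλ²) = 12611.6 km
Excess = 12611.6 − 12314.7 = 296.9 ≈ 297 km

297 km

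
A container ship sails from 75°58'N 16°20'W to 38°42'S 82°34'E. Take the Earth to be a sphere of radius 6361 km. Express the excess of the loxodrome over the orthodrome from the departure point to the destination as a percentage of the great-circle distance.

Great circle: σ = 2.2599 rad → d_gc = Rσ = 14375.3 km
Rhumb: Δφ = -2.0013, Δλ = +1.7261, Δψ = -2.8285, q = Δφ/Δψ = 0.7076 → d_rh = R√(Δφ²+q²Δλ²) = 14913.7 km
Excess = (14913.7 − 14375.3) / 14375.3 = 538.4 / 14375.3 = 3.745% ≈ 3.7%

3.7%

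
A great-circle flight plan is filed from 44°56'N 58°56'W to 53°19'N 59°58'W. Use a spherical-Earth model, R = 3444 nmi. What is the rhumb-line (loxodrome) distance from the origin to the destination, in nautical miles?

Rhumb course C = atan2(Δλ, Δψ) with Δψ = ln[tan(π/4+φ₂/2)/tan(π/4+φ₁/2)] = +0.2243, Δλ = -0.0180 → C = 355.40°
d = R·|Δφ| / |cos C| = 3444·0.14632 / 0.99678 = 506 nmi

506 nmi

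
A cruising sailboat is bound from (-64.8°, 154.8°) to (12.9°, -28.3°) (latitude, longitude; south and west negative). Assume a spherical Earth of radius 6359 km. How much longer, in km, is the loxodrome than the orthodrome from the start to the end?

3466 km

Great circle: cos σ = sin φ₁ sin φ₂ + cos φ₁ cos φ₂ cos Δλ,  σ = 2.2350 rad → d_gc = 14212.3 km
Rhumb line: Δψ = +1.7253, q = Δφ/Δψ = 0.7860, d_rh = R√(Δφ²+q²Δλ²) = 17678.2 km
Excess = 17678.2 − 14212.3 = 3465.9 ≈ 3466 km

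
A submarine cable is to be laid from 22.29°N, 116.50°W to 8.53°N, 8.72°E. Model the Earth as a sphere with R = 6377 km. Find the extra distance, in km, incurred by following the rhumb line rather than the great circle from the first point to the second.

Great circle: cos σ = sin φ₁ sin φ₂ + cos φ₁ cos φ₂ cos Δλ,  σ = 2.0617 rad → d_gc = 13147.7 km
Rhumb line: Δψ = -0.2498, q = Δφ/Δψ = 0.9614, d_rh = R√(Δφ²+q²Δλ²) = 13485.9 km
Excess = 13485.9 − 13147.7 = 338.2 ≈ 338 km

338 km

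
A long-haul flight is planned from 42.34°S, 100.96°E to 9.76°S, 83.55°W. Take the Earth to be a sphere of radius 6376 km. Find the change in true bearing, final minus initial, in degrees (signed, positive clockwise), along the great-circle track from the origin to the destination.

Initial bearing θ₁ = atan2(sin Δλ cos φ₂, cos φ₁ sin φ₂ − sin φ₁ cos φ₂ cos Δλ) = 174.38°
Final bearing θ₂ = (initial bearing from the destination back to the start) + 180° = 4.21°
Δθ = θ₂ − θ₁ = -170.2°

-170.2°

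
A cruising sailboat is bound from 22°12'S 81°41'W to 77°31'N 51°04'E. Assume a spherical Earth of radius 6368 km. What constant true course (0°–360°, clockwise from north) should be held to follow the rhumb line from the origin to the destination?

41.6°

Meridional parts: M(φ₁)=-0.3975, M(φ₂)=+2.2130 → ΔM = +2.6106;  Δλ = +2.3169 rad
tan C = Δλ / ΔM = +0.8875 → C = 41.59°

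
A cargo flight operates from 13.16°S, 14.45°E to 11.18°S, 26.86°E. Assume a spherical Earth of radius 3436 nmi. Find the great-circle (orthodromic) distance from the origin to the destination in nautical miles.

737 nmi

cos σ = sin φ₁ sin φ₂ + cos φ₁ cos φ₂ cos Δλ
      = sin(-13.16°)sin(-11.18°) + cos(-13.16°)cos(-11.18°)cos(12.41°) = 0.9771
σ = 12.290° → d = Rσ = 3436·0.21450 = 737 nmi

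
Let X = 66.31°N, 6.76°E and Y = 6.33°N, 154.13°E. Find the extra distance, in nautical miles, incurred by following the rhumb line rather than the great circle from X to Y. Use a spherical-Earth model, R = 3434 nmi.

1106 nmi

Great circle: cos σ = sin φ₁ sin φ₂ + cos φ₁ cos φ₂ cos Δλ,  σ = 1.8084 rad → d_gc = 6209.9 nmi
Rhumb line: Δψ = -1.4512, q = Δφ/Δψ = 0.7214, d_rh = R√(Δφ²+q²Δλ²) = 7315.6 nmi
Excess = 7315.6 − 6209.9 = 1105.7 ≈ 1106 nmi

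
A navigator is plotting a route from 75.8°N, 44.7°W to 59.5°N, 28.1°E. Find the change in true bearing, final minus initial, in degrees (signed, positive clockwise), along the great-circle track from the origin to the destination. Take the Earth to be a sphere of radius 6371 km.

Initial bearing θ₁ = atan2(sin Δλ cos φ₂, cos φ₁ sin φ₂ − sin φ₁ cos φ₂ cos Δλ) = 82.26°
Final bearing θ₂ = (initial bearing from the destination back to the start) + 180° = 151.38°
Δθ = θ₂ − θ₁ = +69.1°

+69.1°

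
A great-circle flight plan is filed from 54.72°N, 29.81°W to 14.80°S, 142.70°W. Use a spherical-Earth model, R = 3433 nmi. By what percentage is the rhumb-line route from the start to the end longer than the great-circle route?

3.8%

Great circle: σ = 2.0106 rad → d_gc = Rσ = 6902.3 nmi
Rhumb: Δφ = -1.2134, Δλ = -1.9703, Δψ = -1.4070, q = Δφ/Δψ = 0.8624 → d_rh = R√(Δφ²+q²Δλ²) = 7167.8 nmi
Excess = (7167.8 − 6902.3) / 6902.3 = 265.5 / 6902.3 = 3.847% ≈ 3.8%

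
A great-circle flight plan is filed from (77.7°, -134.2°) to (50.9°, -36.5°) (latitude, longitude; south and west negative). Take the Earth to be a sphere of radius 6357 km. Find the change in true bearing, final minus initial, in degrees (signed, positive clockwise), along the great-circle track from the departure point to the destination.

+93.3°

At departure: θ₁ = atan2(sin Δλ cos φ₂, cos φ₁ sin φ₂ − sin φ₁ cos φ₂ cos Δλ) = 68.37°
At arrival: θ₂ = atan2(sin Δλ cos φ₁, −cos φ₂ sin φ₁ + sin φ₂ cos φ₁ cos Δλ) = 161.70°
Δθ = θ₂ − θ₁ = +93.3°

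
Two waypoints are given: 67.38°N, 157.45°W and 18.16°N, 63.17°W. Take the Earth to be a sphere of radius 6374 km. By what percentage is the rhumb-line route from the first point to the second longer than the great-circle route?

6.7%

Great circle: σ = 1.3073 rad → d_gc = Rσ = 8333.0 km
Rhumb: Δφ = -0.8591, Δλ = +1.6455, Δψ = -1.2870, q = Δφ/Δψ = 0.6675 → d_rh = R√(Δφ²+q²Δλ²) = 8887.7 km
Excess = (8887.7 − 8333.0) / 8333.0 = 554.7 / 8333.0 = 6.66% ≈ 6.7%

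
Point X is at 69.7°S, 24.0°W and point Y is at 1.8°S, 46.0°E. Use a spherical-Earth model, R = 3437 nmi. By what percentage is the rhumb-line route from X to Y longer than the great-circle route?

2.8%

Great circle: σ = 1.4222 rad → d_gc = Rσ = 4888.1 nmi
Rhumb: Δφ = +1.1851, Δλ = +1.2217, Δψ = +1.6888, q = Δφ/Δψ = 0.7017 → d_rh = R√(Δφ²+q²Δλ²) = 5027.2 nmi
Excess = (5027.2 − 4888.1) / 4888.1 = 139.1 / 4888.1 = 2.846% ≈ 2.8%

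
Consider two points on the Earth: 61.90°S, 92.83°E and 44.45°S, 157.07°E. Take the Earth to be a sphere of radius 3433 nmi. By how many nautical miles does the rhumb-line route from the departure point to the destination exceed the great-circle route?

Great circle: cos σ = sin φ₁ sin φ₂ + cos φ₁ cos φ₂ cos Δλ,  σ = 0.7015 rad → d_gc = 2408.3 nmi
Rhumb line: Δψ = +0.5174, q = Δφ/Δψ = 0.5886, d_rh = R√(Δφ²+q²Δλ²) = 2495.3 nmi
Excess = 2495.3 − 2408.3 = 87.0 ≈ 87 nmi

87 nmi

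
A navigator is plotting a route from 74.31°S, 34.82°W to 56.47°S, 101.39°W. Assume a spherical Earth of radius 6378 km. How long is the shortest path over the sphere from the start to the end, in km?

Haversine: a = sin²(Δφ/2)+cos φ₁ cos φ₂ sin²(Δλ/2) = 0.06903;  σ = 2·atan2(√a,√(1−a))
σ = 30.466° → d = Rσ = 6378·0.53173 = 3391 km

3391 km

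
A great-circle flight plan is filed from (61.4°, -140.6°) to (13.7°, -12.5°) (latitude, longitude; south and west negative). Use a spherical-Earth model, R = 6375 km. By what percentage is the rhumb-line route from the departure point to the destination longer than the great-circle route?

Great circle: σ = 1.6499 rad → d_gc = Rσ = 10518.1 km
Rhumb: Δφ = -0.8325, Δλ = +2.2358, Δψ = -1.1255, q = Δφ/Δψ = 0.7397 → d_rh = R√(Δφ²+q²Δλ²) = 11803.6 km
Excess = (11803.6 − 10518.1) / 10518.1 = 1285.5 / 10518.1 = 12.22% ≈ 12.2%

12.2%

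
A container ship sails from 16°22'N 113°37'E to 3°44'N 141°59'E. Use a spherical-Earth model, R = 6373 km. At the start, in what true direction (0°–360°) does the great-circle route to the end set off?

θ = atan2( sin Δλ·cos φ₂ ,  cos φ₁ sin φ₂ − sin φ₁ cos φ₂ cos Δλ )
  = atan2(+0.4741, -0.1849) = 111.31°

111.3°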